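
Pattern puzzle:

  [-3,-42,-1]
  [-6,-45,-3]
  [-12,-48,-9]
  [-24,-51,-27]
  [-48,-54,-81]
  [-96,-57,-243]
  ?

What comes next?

First slot — ×2 each step: -3, -6, -12, -24, -48, -96 → -192.
Second slot: −3 each step, so -42, -45, -48, -51, -54, -57 → -60.
Third slot: -1, -3, -9, -27, -81, -243 → -729 (×3 each step).
Putting it together: [-192,-60,-729].

[-192,-60,-729]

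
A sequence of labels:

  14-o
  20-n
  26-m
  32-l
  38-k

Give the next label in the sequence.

44-j

First component: +6 each step; 14, 20, 26, 32, 38 → 44.
Letter: letters move back 1 place in the alphabet, so o, n, m, l, k → j.
So the next label is 44-j.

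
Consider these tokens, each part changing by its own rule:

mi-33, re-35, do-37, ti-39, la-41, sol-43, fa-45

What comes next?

For the note, runs backward through the solfège scale do→ti: mi, re, do, ti, la, sol, fa → mi.
Second component: +2 each step, so 33, 35, 37, 39, 41, 43, 45 → 47.
So the next token is mi-47.

mi-47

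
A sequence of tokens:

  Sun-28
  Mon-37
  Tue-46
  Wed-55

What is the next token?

Day: runs through the weekdays Mon→Sun; Sun, Mon, Tue, Wed → Thu.
Second component goes 28, 37, 46, 55 → 64 (+9 each step).
So the next token is Thu-64.

Thu-64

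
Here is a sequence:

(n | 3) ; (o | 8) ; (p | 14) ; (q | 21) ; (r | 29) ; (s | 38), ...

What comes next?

(t | 48)

Letter: letters move forward 1 place in the alphabet, so n, o, p, q, r, s → t.
Second part: differences are 5, 6, 7, … (increasing by 1 each time); 3, 8, 14, 21, 29, 38 → 48.
So the next element is (t | 48).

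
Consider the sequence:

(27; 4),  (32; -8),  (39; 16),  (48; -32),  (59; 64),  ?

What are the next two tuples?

First part: 27, 32, 39, 48, 59 → 72 → 87 (differences are 5, 7, 9, … (increasing by 2 each time)).
Second part: ×(-2) each step, so 4, -8, 16, -32, 64 → -128 → 256.
So the next two tuples are (72; -128) and (87; 256).

(72; -128), (87; 256)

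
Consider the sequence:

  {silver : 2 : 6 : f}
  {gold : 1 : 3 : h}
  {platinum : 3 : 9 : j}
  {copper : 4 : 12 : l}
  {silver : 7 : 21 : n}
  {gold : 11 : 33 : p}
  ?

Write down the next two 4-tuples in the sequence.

{platinum : 18 : 54 : r}, {copper : 29 : 87 : t}

For the metal, repeats silver → gold → platinum → copper: silver, gold, platinum, copper, silver, gold → platinum → copper.
Second coordinate: each term is the sum of the two before it, so 2, 1, 3, 4, 7, 11 → 18 → 29.
Third coordinate: 6, 3, 9, 12, 21, 33 → 54 → 87 (always 3 × the second coordinate).
Letter goes f, h, j, l, n, p → r → t (letters move forward 2 places in the alphabet).
Putting the parts together: {platinum : 18 : 54 : r} and then {copper : 29 : 87 : t}.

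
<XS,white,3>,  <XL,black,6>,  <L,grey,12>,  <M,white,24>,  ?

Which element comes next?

<S,black,48>

Size — runs backward through clothing sizes XS→XL: XS, XL, L, M → S.
For the shade, repeats white → black → grey: white, black, grey, white → black.
Third component goes 3, 6, 12, 24 → 48 (×2 each step).
Combining the parts gives <S,black,48>.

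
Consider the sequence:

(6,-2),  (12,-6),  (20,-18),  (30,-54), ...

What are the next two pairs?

First value — differences are 6, 8, 10, … (increasing by 2 each time): 6, 12, 20, 30 → 42 → 56.
For the second value, ×3 each step: -2, -6, -18, -54 → -162 → -486.
So the next two pairs are (42,-162) and (56,-486).

(42,-162), (56,-486)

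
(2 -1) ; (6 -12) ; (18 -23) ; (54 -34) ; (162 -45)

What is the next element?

(486 -56)

For the first entry, ×3 each step: 2, 6, 18, 54, 162 → 486.
Second entry: −11 each step; -1, -12, -23, -34, -45 → -56.
So the next element is (486 -56).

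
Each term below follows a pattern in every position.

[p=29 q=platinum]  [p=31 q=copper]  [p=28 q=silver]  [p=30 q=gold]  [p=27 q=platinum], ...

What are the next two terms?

P — alternating steps +2, −3, +2, −3, …: 29, 31, 28, 30, 27 → 29 → 26.
Q — repeats platinum → copper → silver → gold: platinum, copper, silver, gold, platinum → copper → silver.
So the next two terms are [p=29 q=copper] and [p=26 q=silver].

[p=29 q=copper], [p=26 q=silver]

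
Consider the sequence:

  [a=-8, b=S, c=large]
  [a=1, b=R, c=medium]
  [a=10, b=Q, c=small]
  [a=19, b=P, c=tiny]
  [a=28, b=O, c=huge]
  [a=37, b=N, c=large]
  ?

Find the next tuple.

[a=46, b=M, c=medium]

A: +9 each step, so -8, 1, 10, 19, 28, 37 → 46.
For the b, letters move back 1 place in the alphabet: S, R, Q, P, O, N → M.
C goes large, medium, small, tiny, huge, large → medium (repeats large → medium → small → tiny → huge).
Combining the parts gives [a=46, b=M, c=medium].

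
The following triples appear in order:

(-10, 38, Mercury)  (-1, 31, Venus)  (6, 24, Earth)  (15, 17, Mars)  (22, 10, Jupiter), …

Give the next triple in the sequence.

First slot: alternating steps +9, +7, +9, +7, …, so -10, -1, 6, 15, 22 → 31.
For the second slot, −7 each step: 38, 31, 24, 17, 10 → 3.
Planet: runs through the planets Mercury→Neptune, so Mercury, Venus, Earth, Mars, Jupiter → Saturn.
Putting it together: (31, 3, Saturn).

(31, 3, Saturn)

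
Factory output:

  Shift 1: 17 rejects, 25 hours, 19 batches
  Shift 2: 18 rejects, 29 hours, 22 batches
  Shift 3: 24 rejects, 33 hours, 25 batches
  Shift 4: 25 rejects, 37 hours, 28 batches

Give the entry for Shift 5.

31 rejects, 41 hours, 31 batches

Rejects: alternating steps +1, +6, +1, +6, …, so 17, 18, 24, 25 → 31.
Hours goes 25, 29, 33, 37 → 41 (+4 each step).
Batches: +3 each step, so 19, 22, 25, 28 → 31.
So the next row is 31 rejects, 41 hours, 31 batches.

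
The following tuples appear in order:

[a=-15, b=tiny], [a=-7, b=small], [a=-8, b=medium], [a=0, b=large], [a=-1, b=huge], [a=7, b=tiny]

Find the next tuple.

[a=6, b=small]

A: alternating steps +8, −1, +8, −1, …, so -15, -7, -8, 0, -1, 7 → 6.
B goes tiny, small, medium, large, huge, tiny → small (repeats tiny → small → medium → large → huge).
Putting it together: [a=6, b=small].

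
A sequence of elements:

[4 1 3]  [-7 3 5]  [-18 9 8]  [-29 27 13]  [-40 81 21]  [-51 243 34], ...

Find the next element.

First value goes 4, -7, -18, -29, -40, -51 → -62 (−11 each step).
For the second value, ×3 each step: 1, 3, 9, 27, 81, 243 → 729.
Third value: each term is the sum of the two before it; 3, 5, 8, 13, 21, 34 → 55.
Combining the parts gives [-62 729 55].

[-62 729 55]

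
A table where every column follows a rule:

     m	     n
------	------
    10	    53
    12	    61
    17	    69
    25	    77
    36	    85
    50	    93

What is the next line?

67  101

Column m goes 10, 12, 17, 25, 36, 50 → 67 (differences are 2, 5, 8, … (increasing by 3 each time)).
For the column n, +8 each step: 53, 61, 69, 77, 85, 93 → 101.
Combining the parts gives 67  101.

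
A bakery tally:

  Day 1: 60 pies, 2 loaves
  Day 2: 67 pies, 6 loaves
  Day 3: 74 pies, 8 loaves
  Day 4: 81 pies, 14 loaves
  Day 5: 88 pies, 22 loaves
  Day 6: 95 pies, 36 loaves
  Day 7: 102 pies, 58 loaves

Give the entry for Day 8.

Pies goes 60, 67, 74, 81, 88, 95, 102 → 109 (+7 each step).
Loaves: each term is the sum of the two before it; 2, 6, 8, 14, 22, 36, 58 → 94.
So the next line is 109 pies, 94 loaves.

109 pies, 94 loaves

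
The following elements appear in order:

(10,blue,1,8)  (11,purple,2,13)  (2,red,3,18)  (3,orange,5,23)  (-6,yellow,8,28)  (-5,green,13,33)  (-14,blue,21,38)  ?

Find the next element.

First coordinate: alternating steps +1, −9, +1, −9, …, so 10, 11, 2, 3, -6, -5, -14 → -13.
Colour: repeats blue → purple → red → orange → yellow → green, so blue, purple, red, orange, yellow, green, blue → purple.
Third coordinate goes 1, 2, 3, 5, 8, 13, 21 → 34 (each term is the sum of the two before it).
Fourth coordinate: +5 each step; 8, 13, 18, 23, 28, 33, 38 → 43.
Combining the parts gives (-13,purple,34,43).

(-13,purple,34,43)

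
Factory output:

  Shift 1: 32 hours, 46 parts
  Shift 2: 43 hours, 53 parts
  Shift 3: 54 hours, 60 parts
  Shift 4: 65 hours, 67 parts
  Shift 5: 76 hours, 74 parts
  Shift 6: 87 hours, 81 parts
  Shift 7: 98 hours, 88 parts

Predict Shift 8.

109 hours, 95 parts

Hours — +11 each step: 32, 43, 54, 65, 76, 87, 98 → 109.
Parts: +7 each step; 46, 53, 60, 67, 74, 81, 88 → 95.
Putting it together: 109 hours, 95 parts.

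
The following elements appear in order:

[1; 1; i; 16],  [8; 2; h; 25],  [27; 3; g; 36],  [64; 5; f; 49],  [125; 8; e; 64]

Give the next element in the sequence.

[216; 13; d; 81]

First component: 1, 8, 27, 64, 125 → 216 (perfect cubes: 1³, 2³, 3³, …).
Second component: each term is the sum of the two before it; 1, 2, 3, 5, 8 → 13.
Letter: letters move back 1 place in the alphabet; i, h, g, f, e → d.
Fourth component goes 16, 25, 36, 49, 64 → 81 (perfect squares: 4², 5², 6², …).
Combining the parts gives [216; 13; d; 81].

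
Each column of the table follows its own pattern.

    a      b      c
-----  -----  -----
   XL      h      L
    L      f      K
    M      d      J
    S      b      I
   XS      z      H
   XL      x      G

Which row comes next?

Column a: repeats XL → L → M → S → XS; XL, L, M, S, XS, XL → L.
Column b goes h, f, d, b, z, x → v (letters move back 2 places in the alphabet, wrapping A→Z).
Column c — letters move back 1 place in the alphabet: L, K, J, I, H, G → F.
Putting it together: L  v  F.

L  v  F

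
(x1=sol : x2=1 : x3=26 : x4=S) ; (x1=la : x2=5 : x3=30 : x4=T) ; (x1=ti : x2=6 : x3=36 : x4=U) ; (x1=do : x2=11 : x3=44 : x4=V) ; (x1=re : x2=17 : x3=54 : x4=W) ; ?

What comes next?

(x1=mi : x2=28 : x3=66 : x4=X)

X1: runs through the solfège scale do→ti, so sol, la, ti, do, re → mi.
X2 — each term is the sum of the two before it: 1, 5, 6, 11, 17 → 28.
For the x3, differences are 4, 6, 8, … (increasing by 2 each time): 26, 30, 36, 44, 54 → 66.
X4: S, T, U, V, W → X (letters move forward 1 place in the alphabet).
So the next 4-tuple is (x1=mi : x2=28 : x3=66 : x4=X).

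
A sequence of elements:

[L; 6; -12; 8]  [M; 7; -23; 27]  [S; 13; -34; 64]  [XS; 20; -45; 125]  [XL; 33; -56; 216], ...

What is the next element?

[L; 53; -67; 343]

Size: L, M, S, XS, XL → L (runs backward through clothing sizes XS→XL).
Second entry: each term is the sum of the two before it, so 6, 7, 13, 20, 33 → 53.
Third entry goes -12, -23, -34, -45, -56 → -67 (−11 each step).
Fourth entry: 8, 27, 64, 125, 216 → 343 (perfect cubes: 2³, 3³, 4³, …).
So the next element is [L; 53; -67; 343].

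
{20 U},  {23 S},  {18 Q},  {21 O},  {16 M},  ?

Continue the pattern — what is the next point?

{19 K}

First value: 20, 23, 18, 21, 16 → 19 (alternating steps +3, −5, +3, −5, …).
Letter: letters move back 2 places in the alphabet; U, S, Q, O, M → K.
So the next point is {19 K}.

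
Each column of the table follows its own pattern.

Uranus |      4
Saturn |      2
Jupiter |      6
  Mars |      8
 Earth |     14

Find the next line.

Venus  22

Planet: Uranus, Saturn, Jupiter, Mars, Earth → Venus (runs backward through the planets Mercury→Neptune).
Second component: each term is the sum of the two before it; 4, 2, 6, 8, 14 → 22.
So the next line is Venus  22.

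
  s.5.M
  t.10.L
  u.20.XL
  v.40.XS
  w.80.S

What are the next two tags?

x.160.M then y.320.L

Letter: s, t, u, v, w → x → y (letters move forward 1 place in the alphabet).
Second component: ×2 each step, so 5, 10, 20, 40, 80 → 160 → 320.
Size: M, L, XL, XS, S → M → L (runs through clothing sizes XS→XL).
Putting the parts together: x.160.M and then y.320.L.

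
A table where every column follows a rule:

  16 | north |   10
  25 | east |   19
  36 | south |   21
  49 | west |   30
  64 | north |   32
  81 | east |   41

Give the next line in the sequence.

100  south  43

First component: perfect squares: 4², 5², 6², …; 16, 25, 36, 49, 64, 81 → 100.
Direction: repeats north → east → south → west; north, east, south, west, north, east → south.
For the third component, alternating steps +9, +2, +9, +2, …: 10, 19, 21, 30, 32, 41 → 43.
Putting it together: 100  south  43.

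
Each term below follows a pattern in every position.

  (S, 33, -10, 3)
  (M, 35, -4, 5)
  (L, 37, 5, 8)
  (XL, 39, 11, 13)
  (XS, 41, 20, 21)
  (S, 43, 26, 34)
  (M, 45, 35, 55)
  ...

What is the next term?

(L, 47, 41, 89)

For the size, repeats S → M → L → XL → XS: S, M, L, XL, XS, S, M → L.
For the second value, +2 each step: 33, 35, 37, 39, 41, 43, 45 → 47.
Third value: alternating steps +6, +9, +6, +9, …, so -10, -4, 5, 11, 20, 26, 35 → 41.
Fourth value goes 3, 5, 8, 13, 21, 34, 55 → 89 (each term is the sum of the two before it).
Putting it together: (L, 47, 41, 89).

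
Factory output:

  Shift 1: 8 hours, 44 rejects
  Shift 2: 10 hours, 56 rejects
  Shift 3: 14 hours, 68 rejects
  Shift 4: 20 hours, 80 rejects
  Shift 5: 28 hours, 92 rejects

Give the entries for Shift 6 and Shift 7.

Hours goes 8, 10, 14, 20, 28 → 38 → 50 (differences are 2, 4, 6, … (increasing by 2 each time)).
Rejects: +12 each step, so 44, 56, 68, 80, 92 → 104 → 116.
So the next two records are 38 hours, 104 rejects and 50 hours, 116 rejects.

38 hours, 104 rejects; 50 hours, 116 rejects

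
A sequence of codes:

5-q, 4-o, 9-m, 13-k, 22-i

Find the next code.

First component: 5, 4, 9, 13, 22 → 35 (each term is the sum of the two before it).
For the letter, letters move back 2 places in the alphabet: q, o, m, k, i → g.
Putting it together: 35-g.

35-g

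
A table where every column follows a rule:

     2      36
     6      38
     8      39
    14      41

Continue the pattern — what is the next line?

First component — each term is the sum of the two before it: 2, 6, 8, 14 → 22.
Second component: alternating steps +2, +1, +2, +1, …, so 36, 38, 39, 41 → 42.
So the next line is 22  42.

22  42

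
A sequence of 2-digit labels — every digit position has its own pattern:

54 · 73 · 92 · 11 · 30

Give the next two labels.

First digit: +2 each step, mod 10, so 5, 7, 9, 1, 3 → 5 → 7.
Second digit goes 4, 3, 2, 1, 0 → 9 → 8 (−1 each step, mod 10).
Putting the parts together: 59 and then 78.

59 then 78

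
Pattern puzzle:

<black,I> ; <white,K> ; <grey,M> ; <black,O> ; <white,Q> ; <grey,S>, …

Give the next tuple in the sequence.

<black,U>

For the shade, repeats black → white → grey: black, white, grey, black, white, grey → black.
For the letter, letters move forward 2 places in the alphabet: I, K, M, O, Q, S → U.
Putting it together: <black,U>.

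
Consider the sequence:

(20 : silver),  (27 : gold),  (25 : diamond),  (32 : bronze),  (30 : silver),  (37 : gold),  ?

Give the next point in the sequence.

First slot: alternating steps +7, −2, +7, −2, …, so 20, 27, 25, 32, 30, 37 → 35.
Rank: silver, gold, diamond, bronze, silver, gold → diamond (repeats silver → gold → diamond → bronze).
Putting it together: (35 : diamond).

(35 : diamond)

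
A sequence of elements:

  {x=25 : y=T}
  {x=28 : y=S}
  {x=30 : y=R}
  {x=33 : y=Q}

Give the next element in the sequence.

X: 25, 28, 30, 33 → 35 (alternating steps +3, +2, +3, +2, …).
Y: letters move back 1 place in the alphabet, so T, S, R, Q → P.
Combining the parts gives {x=35 : y=P}.

{x=35 : y=P}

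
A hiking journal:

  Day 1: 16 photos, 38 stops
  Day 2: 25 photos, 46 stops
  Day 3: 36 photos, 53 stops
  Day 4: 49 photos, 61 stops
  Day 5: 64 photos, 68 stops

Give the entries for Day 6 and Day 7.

Photos goes 16, 25, 36, 49, 64 → 81 → 100 (perfect squares: 4², 5², 6², …).
For the stops, alternating steps +8, +7, +8, +7, …: 38, 46, 53, 61, 68 → 76 → 83.
Putting the parts together: 81 photos, 76 stops and then 100 photos, 83 stops.

81 photos, 76 stops; 100 photos, 83 stops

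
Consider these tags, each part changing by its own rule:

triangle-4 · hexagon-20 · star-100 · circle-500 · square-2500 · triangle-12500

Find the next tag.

For the shape, repeats triangle → hexagon → star → circle → square: triangle, hexagon, star, circle, square, triangle → hexagon.
Second component: 4, 20, 100, 500, 2500, 12500 → 62500 (×5 each step).
Putting it together: hexagon-62500.

hexagon-62500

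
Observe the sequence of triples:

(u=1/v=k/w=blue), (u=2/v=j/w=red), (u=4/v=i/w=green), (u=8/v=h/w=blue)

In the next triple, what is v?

g

V: letters move back 1 place in the alphabet, so k, j, i, h → g.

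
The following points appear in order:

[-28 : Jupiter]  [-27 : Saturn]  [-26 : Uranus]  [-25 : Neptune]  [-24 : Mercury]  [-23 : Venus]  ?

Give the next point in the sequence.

First entry goes -28, -27, -26, -25, -24, -23 → -22 (+1 each step).
For the planet, runs through the planets Mercury→Neptune: Jupiter, Saturn, Uranus, Neptune, Mercury, Venus → Earth.
Combining the parts gives [-22 : Earth].

[-22 : Earth]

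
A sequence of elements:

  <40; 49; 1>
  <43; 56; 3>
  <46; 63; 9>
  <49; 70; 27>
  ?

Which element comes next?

<52; 77; 81>

First part goes 40, 43, 46, 49 → 52 (+3 each step).
Second part: +7 each step; 49, 56, 63, 70 → 77.
Third part: ×3 each step, so 1, 3, 9, 27 → 81.
Putting it together: <52; 77; 81>.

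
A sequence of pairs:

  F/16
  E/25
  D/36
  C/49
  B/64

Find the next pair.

Letter goes F, E, D, C, B → A (letters move back 1 place in the alphabet).
Second coordinate — perfect squares: 4², 5², 6², …: 16, 25, 36, 49, 64 → 81.
Combining the parts gives A/81.

A/81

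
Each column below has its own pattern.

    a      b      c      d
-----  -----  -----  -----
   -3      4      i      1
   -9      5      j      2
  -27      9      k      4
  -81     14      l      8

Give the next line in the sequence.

-243  23  m  16

Column a: ×3 each step; -3, -9, -27, -81 → -243.
Column b goes 4, 5, 9, 14 → 23 (each term is the sum of the two before it).
Column c: i, j, k, l → m (letters move forward 1 place in the alphabet).
Column d: 1, 2, 4, 8 → 16 (×2 each step).
Putting it together: -243  23  m  16.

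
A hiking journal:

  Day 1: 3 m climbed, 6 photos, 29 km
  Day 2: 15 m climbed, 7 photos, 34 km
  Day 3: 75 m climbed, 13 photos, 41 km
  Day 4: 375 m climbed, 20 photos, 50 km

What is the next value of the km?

For the km, differences are 5, 7, 9, … (increasing by 2 each time): 29, 34, 41, 50 → 61.

61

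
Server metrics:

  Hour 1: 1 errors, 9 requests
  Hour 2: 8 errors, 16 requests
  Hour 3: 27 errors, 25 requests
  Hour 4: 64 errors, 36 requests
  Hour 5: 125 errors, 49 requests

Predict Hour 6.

216 errors, 64 requests

For the errors, perfect cubes: 1³, 2³, 3³, …: 1, 8, 27, 64, 125 → 216.
Requests: perfect squares: 3², 4², 5², …; 9, 16, 25, 36, 49 → 64.
Putting it together: 216 errors, 64 requests.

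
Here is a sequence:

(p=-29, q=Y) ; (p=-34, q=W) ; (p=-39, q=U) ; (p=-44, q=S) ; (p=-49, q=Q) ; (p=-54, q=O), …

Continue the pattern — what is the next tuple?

For the p, −5 each step: -29, -34, -39, -44, -49, -54 → -59.
Q: letters move back 2 places in the alphabet, so Y, W, U, S, Q, O → M.
So the next tuple is (p=-59, q=M).

(p=-59, q=M)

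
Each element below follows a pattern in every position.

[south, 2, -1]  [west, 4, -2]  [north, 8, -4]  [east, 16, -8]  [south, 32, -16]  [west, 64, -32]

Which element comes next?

For the direction, repeats south → west → north → east: south, west, north, east, south, west → north.
For the second slot, ×2 each step: 2, 4, 8, 16, 32, 64 → 128.
Third slot goes -1, -2, -4, -8, -16, -32 → -64 (×2 each step).
Combining the parts gives [north, 128, -64].

[north, 128, -64]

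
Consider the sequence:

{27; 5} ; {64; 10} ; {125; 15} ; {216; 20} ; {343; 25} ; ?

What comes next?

{512; 30}

For the first value, perfect cubes: 3³, 4³, 5³, …: 27, 64, 125, 216, 343 → 512.
Second value: +5 each step, so 5, 10, 15, 20, 25 → 30.
Combining the parts gives {512; 30}.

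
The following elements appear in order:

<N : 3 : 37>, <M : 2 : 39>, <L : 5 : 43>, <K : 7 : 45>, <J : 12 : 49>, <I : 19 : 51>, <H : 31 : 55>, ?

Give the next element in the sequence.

<G : 50 : 57>

Letter: letters move back 1 place in the alphabet, so N, M, L, K, J, I, H → G.
Second coordinate: each term is the sum of the two before it, so 3, 2, 5, 7, 12, 19, 31 → 50.
Third coordinate: 37, 39, 43, 45, 49, 51, 55 → 57 (alternating steps +2, +4, +2, +4, …).
Putting it together: <G : 50 : 57>.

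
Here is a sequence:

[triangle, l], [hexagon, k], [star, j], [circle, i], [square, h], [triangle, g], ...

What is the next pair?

Shape: repeats triangle → hexagon → star → circle → square, so triangle, hexagon, star, circle, square, triangle → hexagon.
For the letter, letters move back 1 place in the alphabet: l, k, j, i, h, g → f.
Putting it together: [hexagon, f].

[hexagon, f]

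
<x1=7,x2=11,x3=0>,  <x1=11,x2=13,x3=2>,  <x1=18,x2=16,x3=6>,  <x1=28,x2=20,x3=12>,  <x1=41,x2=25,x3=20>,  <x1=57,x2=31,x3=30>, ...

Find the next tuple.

<x1=76,x2=38,x3=42>

X1: differences are 4, 7, 10, … (increasing by 3 each time); 7, 11, 18, 28, 41, 57 → 76.
X2: differences are 2, 3, 4, … (increasing by 1 each time); 11, 13, 16, 20, 25, 31 → 38.
X3 goes 0, 2, 6, 12, 20, 30 → 42 (differences are 2, 4, 6, … (increasing by 2 each time)).
Putting it together: <x1=76,x2=38,x3=42>.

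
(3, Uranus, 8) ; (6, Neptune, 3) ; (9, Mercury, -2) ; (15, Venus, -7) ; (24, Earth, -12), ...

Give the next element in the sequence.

(39, Mars, -17)

First slot goes 3, 6, 9, 15, 24 → 39 (each term is the sum of the two before it).
Planet: runs through the planets Mercury→Neptune; Uranus, Neptune, Mercury, Venus, Earth → Mars.
Third slot goes 8, 3, -2, -7, -12 → -17 (−5 each step).
So the next element is (39, Mars, -17).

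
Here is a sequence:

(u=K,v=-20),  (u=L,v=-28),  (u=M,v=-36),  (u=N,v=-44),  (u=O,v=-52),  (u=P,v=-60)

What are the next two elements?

(u=Q,v=-68), (u=R,v=-76)

U goes K, L, M, N, O, P → Q → R (letters move forward 1 place in the alphabet).
For the v, −8 each step: -20, -28, -36, -44, -52, -60 → -68 → -76.
So the next two elements are (u=Q,v=-68) and (u=R,v=-76).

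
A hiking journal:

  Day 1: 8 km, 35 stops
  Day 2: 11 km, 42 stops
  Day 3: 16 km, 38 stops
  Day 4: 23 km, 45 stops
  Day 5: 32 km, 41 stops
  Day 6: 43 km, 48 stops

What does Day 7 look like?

Km — differences are 3, 5, 7, … (increasing by 2 each time): 8, 11, 16, 23, 32, 43 → 56.
Stops: alternating steps +7, −4, +7, −4, …, so 35, 42, 38, 45, 41, 48 → 44.
Putting it together: 56 km, 44 stops.

56 km, 44 stops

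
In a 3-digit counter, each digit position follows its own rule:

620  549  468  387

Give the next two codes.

First digit — −1 each step, mod 10: 6, 5, 4, 3 → 2 → 1.
Second digit — +2 each step, mod 10: 2, 4, 6, 8 → 0 → 2.
Third digit — −1 each step, mod 10: 0, 9, 8, 7 → 6 → 5.
Putting the parts together: 206 and then 125.

206 then 125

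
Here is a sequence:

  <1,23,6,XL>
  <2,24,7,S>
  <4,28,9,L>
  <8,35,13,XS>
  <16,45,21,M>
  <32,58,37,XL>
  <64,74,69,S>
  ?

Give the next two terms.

First slot: ×2 each step; 1, 2, 4, 8, 16, 32, 64 → 128 → 256.
Second slot: differences are 1, 4, 7, … (increasing by 3 each time), so 23, 24, 28, 35, 45, 58, 74 → 93 → 115.
Third slot: always 5 more than the first slot; 6, 7, 9, 13, 21, 37, 69 → 133 → 261.
Size: repeats XL → S → L → XS → M, so XL, S, L, XS, M, XL, S → L → XS.
Putting the parts together: <128,93,133,L> and then <256,115,261,XS>.

<128,93,133,L>, <256,115,261,XS>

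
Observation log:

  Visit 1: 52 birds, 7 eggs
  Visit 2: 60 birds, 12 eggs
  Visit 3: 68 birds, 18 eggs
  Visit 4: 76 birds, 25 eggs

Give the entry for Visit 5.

84 birds, 33 eggs

For the birds, +8 each step: 52, 60, 68, 76 → 84.
Eggs: differences are 5, 6, 7, … (increasing by 1 each time), so 7, 12, 18, 25 → 33.
Putting it together: 84 birds, 33 eggs.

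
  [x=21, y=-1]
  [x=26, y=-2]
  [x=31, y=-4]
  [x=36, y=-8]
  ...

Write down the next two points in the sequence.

For the x, +5 each step: 21, 26, 31, 36 → 41 → 46.
Y goes -1, -2, -4, -8 → -16 → -32 (×2 each step).
So the next two points are [x=41, y=-16] and [x=46, y=-32].

[x=41, y=-16], [x=46, y=-32]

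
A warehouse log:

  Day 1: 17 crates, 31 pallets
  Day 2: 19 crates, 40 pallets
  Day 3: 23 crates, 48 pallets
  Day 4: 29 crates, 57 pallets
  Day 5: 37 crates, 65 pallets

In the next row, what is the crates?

Crates — differences are 2, 4, 6, … (increasing by 2 each time): 17, 19, 23, 29, 37 → 47.

47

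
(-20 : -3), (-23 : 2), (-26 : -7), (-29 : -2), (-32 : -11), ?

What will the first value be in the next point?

First value: -20, -23, -26, -29, -32 → -35 (−3 each step).
Second value — alternating steps +5, −9, +5, −9, …: -3, 2, -7, -2, -11 → -6.

-35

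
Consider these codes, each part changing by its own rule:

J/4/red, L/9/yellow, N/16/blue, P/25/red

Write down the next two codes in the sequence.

R/36/yellow then T/49/blue

Letter goes J, L, N, P → R → T (letters move forward 2 places in the alphabet).
Second component: perfect squares: 2², 3², 4², …, so 4, 9, 16, 25 → 36 → 49.
For the colour, repeats red → yellow → blue: red, yellow, blue, red → yellow → blue.
Putting the parts together: R/36/yellow and then T/49/blue.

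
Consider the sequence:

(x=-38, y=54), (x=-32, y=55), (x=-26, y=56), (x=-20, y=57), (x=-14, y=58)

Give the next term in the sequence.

(x=-8, y=59)

X goes -38, -32, -26, -20, -14 → -8 (+6 each step).
Y goes 54, 55, 56, 57, 58 → 59 (+1 each step).
Combining the parts gives (x=-8, y=59).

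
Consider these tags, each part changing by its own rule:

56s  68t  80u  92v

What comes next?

104w

First component — +12 each step: 56, 68, 80, 92 → 104.
For the letter, letters move forward 1 place in the alphabet: s, t, u, v → w.
So the next tag is 104w.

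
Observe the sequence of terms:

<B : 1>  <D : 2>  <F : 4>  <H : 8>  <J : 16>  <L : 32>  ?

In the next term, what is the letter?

Letter: letters move forward 2 places in the alphabet, so B, D, F, H, J, L → N.

N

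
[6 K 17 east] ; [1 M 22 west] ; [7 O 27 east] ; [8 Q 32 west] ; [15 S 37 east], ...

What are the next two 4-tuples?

[23 U 42 west], [38 W 47 east]

First part: each term is the sum of the two before it, so 6, 1, 7, 8, 15 → 23 → 38.
Letter goes K, M, O, Q, S → U → W (letters move forward 2 places in the alphabet).
Third part: +5 each step, so 17, 22, 27, 32, 37 → 42 → 47.
Direction goes east, west, east, west, east → west → east (alternates east ↔ west).
So the next two 4-tuples are [23 U 42 west] and [38 W 47 east].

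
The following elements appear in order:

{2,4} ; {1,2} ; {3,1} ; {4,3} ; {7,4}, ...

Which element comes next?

First value: 2, 1, 3, 4, 7 → 11 (each term is the sum of the two before it).
Second value: 4, 2, 1, 3, 4 → 7 (always the previous value of the first value).
Putting it together: {11,7}.

{11,7}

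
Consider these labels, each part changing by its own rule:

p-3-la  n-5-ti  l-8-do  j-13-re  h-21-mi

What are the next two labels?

f-34-fa then d-55-sol

For the letter, letters move back 2 places in the alphabet: p, n, l, j, h → f → d.
Second component: each term is the sum of the two before it; 3, 5, 8, 13, 21 → 34 → 55.
For the note, runs through the solfège scale do→ti: la, ti, do, re, mi → fa → sol.
Putting the parts together: f-34-fa and then d-55-sol.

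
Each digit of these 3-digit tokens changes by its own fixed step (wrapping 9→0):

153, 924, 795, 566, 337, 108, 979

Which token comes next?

740

First digit: −2 each step, mod 10; 1, 9, 7, 5, 3, 1, 9 → 7.
Second digit: 5, 2, 9, 6, 3, 0, 7 → 4 (−3 each step, mod 10).
Third digit — +1 each step, mod 10: 3, 4, 5, 6, 7, 8, 9 → 0.
Putting it together: 740.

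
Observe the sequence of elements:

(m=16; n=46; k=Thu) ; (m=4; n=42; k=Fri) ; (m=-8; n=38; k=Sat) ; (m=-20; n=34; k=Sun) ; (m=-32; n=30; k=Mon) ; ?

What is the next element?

(m=-44; n=26; k=Tue)

M: 16, 4, -8, -20, -32 → -44 (−12 each step).
N goes 46, 42, 38, 34, 30 → 26 (−4 each step).
K — runs through the weekdays Mon→Sun: Thu, Fri, Sat, Sun, Mon → Tue.
So the next element is (m=-44; n=26; k=Tue).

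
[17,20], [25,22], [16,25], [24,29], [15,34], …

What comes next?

First entry goes 17, 25, 16, 24, 15 → 23 (alternating steps +8, −9, +8, −9, …).
Second entry — differences are 2, 3, 4, … (increasing by 1 each time): 20, 22, 25, 29, 34 → 40.
Putting it together: [23,40].

[23,40]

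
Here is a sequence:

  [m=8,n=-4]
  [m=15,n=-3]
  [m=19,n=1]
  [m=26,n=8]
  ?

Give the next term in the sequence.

M: alternating steps +7, +4, +7, +4, …, so 8, 15, 19, 26 → 30.
N — differences are 1, 4, 7, … (increasing by 3 each time): -4, -3, 1, 8 → 18.
Putting it together: [m=30,n=18].

[m=30,n=18]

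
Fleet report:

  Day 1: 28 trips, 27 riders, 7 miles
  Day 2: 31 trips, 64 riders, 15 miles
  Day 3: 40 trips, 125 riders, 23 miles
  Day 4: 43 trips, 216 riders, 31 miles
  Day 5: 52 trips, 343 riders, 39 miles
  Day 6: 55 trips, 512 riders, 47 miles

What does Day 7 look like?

64 trips, 729 riders, 55 miles

Trips: alternating steps +3, +9, +3, +9, …; 28, 31, 40, 43, 52, 55 → 64.
Riders: perfect cubes: 3³, 4³, 5³, …, so 27, 64, 125, 216, 343, 512 → 729.
For the miles, +8 each step: 7, 15, 23, 31, 39, 47 → 55.
Combining the parts gives 64 trips, 729 riders, 55 miles.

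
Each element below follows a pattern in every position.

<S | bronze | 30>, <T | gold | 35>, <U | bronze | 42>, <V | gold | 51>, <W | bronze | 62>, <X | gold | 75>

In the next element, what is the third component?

90

Third component: differences are 5, 7, 9, … (increasing by 2 each time), so 30, 35, 42, 51, 62, 75 → 90.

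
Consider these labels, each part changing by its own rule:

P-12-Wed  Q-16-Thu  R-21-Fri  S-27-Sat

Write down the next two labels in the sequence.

Letter goes P, Q, R, S → T → U (letters move forward 1 place in the alphabet).
Second component: differences are 4, 5, 6, … (increasing by 1 each time); 12, 16, 21, 27 → 34 → 42.
Day goes Wed, Thu, Fri, Sat → Sun → Mon (runs through the weekdays Mon→Sun).
So the next two labels are T-34-Sun and U-42-Mon.

T-34-Sun, U-42-Mon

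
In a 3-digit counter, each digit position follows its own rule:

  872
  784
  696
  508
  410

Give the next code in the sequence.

First digit: 8, 7, 6, 5, 4 → 3 (−1 each step, mod 10).
Second digit — +1 each step, mod 10: 7, 8, 9, 0, 1 → 2.
For the third digit, +2 each step, mod 10: 2, 4, 6, 8, 0 → 2.
So the next code is 322.

322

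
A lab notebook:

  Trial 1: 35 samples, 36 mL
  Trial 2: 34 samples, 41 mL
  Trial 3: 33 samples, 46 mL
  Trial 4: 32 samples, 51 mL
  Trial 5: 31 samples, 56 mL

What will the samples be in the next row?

30

For the samples, −1 each step: 35, 34, 33, 32, 31 → 30.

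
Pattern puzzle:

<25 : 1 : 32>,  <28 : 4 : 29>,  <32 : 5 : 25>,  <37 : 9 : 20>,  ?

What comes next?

First slot: differences are 3, 4, 5, … (increasing by 1 each time); 25, 28, 32, 37 → 43.
Second slot: 1, 4, 5, 9 → 14 (each term is the sum of the two before it).
Third slot: together with the first slot always sums to 57; 32, 29, 25, 20 → 14.
Combining the parts gives <43 : 14 : 14>.

<43 : 14 : 14>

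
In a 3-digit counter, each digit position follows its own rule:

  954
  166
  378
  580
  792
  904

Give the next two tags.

116, 328

First digit goes 9, 1, 3, 5, 7, 9 → 1 → 3 (+2 each step, mod 10).
Second digit: +1 each step, mod 10, so 5, 6, 7, 8, 9, 0 → 1 → 2.
Third digit goes 4, 6, 8, 0, 2, 4 → 6 → 8 (+2 each step, mod 10).
Putting the parts together: 116 and then 328.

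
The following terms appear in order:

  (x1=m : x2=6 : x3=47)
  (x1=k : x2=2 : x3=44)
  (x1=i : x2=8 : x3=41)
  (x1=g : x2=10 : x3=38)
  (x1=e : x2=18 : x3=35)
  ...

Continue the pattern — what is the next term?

For the x1, letters move back 2 places in the alphabet: m, k, i, g, e → c.
X2: each term is the sum of the two before it, so 6, 2, 8, 10, 18 → 28.
X3 goes 47, 44, 41, 38, 35 → 32 (−3 each step).
So the next term is (x1=c : x2=28 : x3=32).

(x1=c : x2=28 : x3=32)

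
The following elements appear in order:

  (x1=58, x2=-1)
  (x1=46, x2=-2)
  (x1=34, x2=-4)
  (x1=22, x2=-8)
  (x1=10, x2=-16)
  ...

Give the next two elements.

X1: −12 each step, so 58, 46, 34, 22, 10 → -2 → -14.
For the x2, ×2 each step: -1, -2, -4, -8, -16 → -32 → -64.
So the next two elements are (x1=-2, x2=-32) and (x1=-14, x2=-64).

(x1=-2, x2=-32), (x1=-14, x2=-64)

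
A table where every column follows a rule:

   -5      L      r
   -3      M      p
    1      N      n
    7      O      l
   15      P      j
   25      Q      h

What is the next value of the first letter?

R

First component goes -5, -3, 1, 7, 15, 25 → 37 (differences are 2, 4, 6, … (increasing by 2 each time)).
For the first letter, letters move forward 1 place in the alphabet: L, M, N, O, P, Q → R.
For the second letter, letters move back 2 places in the alphabet: r, p, n, l, j, h → f.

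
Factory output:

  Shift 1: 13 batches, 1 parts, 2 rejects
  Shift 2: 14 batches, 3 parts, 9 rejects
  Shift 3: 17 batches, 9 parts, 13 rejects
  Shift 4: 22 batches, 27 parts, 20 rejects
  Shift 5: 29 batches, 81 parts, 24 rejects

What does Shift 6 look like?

38 batches, 243 parts, 31 rejects

Batches: differences are 1, 3, 5, … (increasing by 2 each time); 13, 14, 17, 22, 29 → 38.
Parts — ×3 each step: 1, 3, 9, 27, 81 → 243.
Rejects — alternating steps +7, +4, +7, +4, …: 2, 9, 13, 20, 24 → 31.
Putting it together: 38 batches, 243 parts, 31 rejects.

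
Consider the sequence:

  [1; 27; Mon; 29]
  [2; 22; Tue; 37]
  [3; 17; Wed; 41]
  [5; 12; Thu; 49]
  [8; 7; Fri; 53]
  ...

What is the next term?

[13; 2; Sat; 61]

First entry goes 1, 2, 3, 5, 8 → 13 (each term is the sum of the two before it).
Second entry: −5 each step, so 27, 22, 17, 12, 7 → 2.
Day — runs through the weekdays Mon→Sun: Mon, Tue, Wed, Thu, Fri → Sat.
Fourth entry goes 29, 37, 41, 49, 53 → 61 (alternating steps +8, +4, +8, +4, …).
Putting it together: [13; 2; Sat; 61].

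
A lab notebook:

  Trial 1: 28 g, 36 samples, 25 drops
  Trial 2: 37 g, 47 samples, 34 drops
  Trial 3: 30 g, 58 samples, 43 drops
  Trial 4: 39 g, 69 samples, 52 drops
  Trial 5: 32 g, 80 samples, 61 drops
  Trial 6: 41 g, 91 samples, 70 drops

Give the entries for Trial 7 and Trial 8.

For the g, alternating steps +9, −7, +9, −7, …: 28, 37, 30, 39, 32, 41 → 34 → 43.
Samples — +11 each step: 36, 47, 58, 69, 80, 91 → 102 → 113.
Drops goes 25, 34, 43, 52, 61, 70 → 79 → 88 (+9 each step).
So the next two lines are 34 g, 102 samples, 79 drops and 43 g, 113 samples, 88 drops.

34 g, 102 samples, 79 drops; 43 g, 113 samples, 88 drops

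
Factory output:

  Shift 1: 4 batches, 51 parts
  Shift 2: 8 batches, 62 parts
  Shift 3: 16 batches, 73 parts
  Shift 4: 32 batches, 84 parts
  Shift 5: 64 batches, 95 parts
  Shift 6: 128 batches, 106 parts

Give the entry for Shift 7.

Batches goes 4, 8, 16, 32, 64, 128 → 256 (×2 each step).
Parts — +11 each step: 51, 62, 73, 84, 95, 106 → 117.
So the next row is 256 batches, 117 parts.

256 batches, 117 parts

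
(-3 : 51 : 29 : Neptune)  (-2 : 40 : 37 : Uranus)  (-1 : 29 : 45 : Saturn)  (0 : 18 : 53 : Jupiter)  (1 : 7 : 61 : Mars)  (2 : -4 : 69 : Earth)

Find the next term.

(3 : -15 : 77 : Venus)

First value goes -3, -2, -1, 0, 1, 2 → 3 (+1 each step).
For the second value, −11 each step: 51, 40, 29, 18, 7, -4 → -15.
For the third value, +8 each step: 29, 37, 45, 53, 61, 69 → 77.
For the planet, runs backward through the planets Mercury→Neptune: Neptune, Uranus, Saturn, Jupiter, Mars, Earth → Venus.
Putting it together: (3 : -15 : 77 : Venus).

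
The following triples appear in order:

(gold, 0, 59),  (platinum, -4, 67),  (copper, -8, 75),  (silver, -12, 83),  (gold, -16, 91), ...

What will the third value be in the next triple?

Third value goes 59, 67, 75, 83, 91 → 99 (+8 each step).

99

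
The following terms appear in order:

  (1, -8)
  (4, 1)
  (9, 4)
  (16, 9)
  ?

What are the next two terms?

First slot: 1, 4, 9, 16 → 25 → 36 (perfect squares: 1², 2², 3², …).
Second slot: always the previous value of the first slot, so -8, 1, 4, 9 → 16 → 25.
Putting the parts together: (25, 16) and then (36, 25).

(25, 16), (36, 25)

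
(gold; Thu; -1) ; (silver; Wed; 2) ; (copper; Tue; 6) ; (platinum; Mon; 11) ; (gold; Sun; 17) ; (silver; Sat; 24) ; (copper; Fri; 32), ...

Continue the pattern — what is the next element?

For the metal, repeats gold → silver → copper → platinum: gold, silver, copper, platinum, gold, silver, copper → platinum.
Day: Thu, Wed, Tue, Mon, Sun, Sat, Fri → Thu (runs backward through the weekdays Mon→Sun).
Third coordinate: -1, 2, 6, 11, 17, 24, 32 → 41 (differences are 3, 4, 5, … (increasing by 1 each time)).
So the next element is (platinum; Thu; 41).

(platinum; Thu; 41)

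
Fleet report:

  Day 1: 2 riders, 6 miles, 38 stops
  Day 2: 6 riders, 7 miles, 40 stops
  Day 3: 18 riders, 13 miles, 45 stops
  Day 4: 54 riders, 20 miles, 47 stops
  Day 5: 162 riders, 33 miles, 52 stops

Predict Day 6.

486 riders, 53 miles, 54 stops

Riders: ×3 each step, so 2, 6, 18, 54, 162 → 486.
Miles: each term is the sum of the two before it, so 6, 7, 13, 20, 33 → 53.
Stops: 38, 40, 45, 47, 52 → 54 (alternating steps +2, +5, +2, +5, …).
Combining the parts gives 486 riders, 53 miles, 54 stops.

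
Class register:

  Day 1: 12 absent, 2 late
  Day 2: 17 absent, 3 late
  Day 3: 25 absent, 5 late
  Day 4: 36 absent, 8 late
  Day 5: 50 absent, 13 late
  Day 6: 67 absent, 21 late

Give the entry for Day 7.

Absent: differences are 5, 8, 11, … (increasing by 3 each time), so 12, 17, 25, 36, 50, 67 → 87.
Late: each term is the sum of the two before it; 2, 3, 5, 8, 13, 21 → 34.
So the next record is 87 absent, 34 late.

87 absent, 34 late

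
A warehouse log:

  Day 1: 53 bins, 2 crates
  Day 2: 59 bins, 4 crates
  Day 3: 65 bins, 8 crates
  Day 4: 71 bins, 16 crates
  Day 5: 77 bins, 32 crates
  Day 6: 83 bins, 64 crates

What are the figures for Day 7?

89 bins, 128 crates

For the bins, +6 each step: 53, 59, 65, 71, 77, 83 → 89.
Crates: ×2 each step; 2, 4, 8, 16, 32, 64 → 128.
Combining the parts gives 89 bins, 128 crates.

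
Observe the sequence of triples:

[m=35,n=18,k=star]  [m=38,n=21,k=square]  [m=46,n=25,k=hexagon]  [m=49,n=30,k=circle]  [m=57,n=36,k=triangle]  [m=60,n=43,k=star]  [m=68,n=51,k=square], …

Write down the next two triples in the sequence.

M: alternating steps +3, +8, +3, +8, …, so 35, 38, 46, 49, 57, 60, 68 → 71 → 79.
N goes 18, 21, 25, 30, 36, 43, 51 → 60 → 70 (differences are 3, 4, 5, … (increasing by 1 each time)).
K: star, square, hexagon, circle, triangle, star, square → hexagon → circle (repeats star → square → hexagon → circle → triangle).
So the next two triples are [m=71,n=60,k=hexagon] and [m=79,n=70,k=circle].

[m=71,n=60,k=hexagon], [m=79,n=70,k=circle]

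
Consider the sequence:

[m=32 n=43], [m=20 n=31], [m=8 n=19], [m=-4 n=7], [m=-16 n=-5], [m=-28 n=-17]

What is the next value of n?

-29

M: −12 each step, so 32, 20, 8, -4, -16, -28 → -40.
N — always 11 more than the m: 43, 31, 19, 7, -5, -17 → -29.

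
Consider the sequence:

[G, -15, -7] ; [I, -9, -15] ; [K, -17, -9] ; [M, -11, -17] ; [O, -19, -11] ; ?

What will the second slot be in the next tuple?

-13

Letter: G, I, K, M, O → Q (letters move forward 2 places in the alphabet).
Second slot — alternating steps +6, −8, +6, −8, …: -15, -9, -17, -11, -19 → -13.
Third slot: always the previous value of the second slot; -7, -15, -9, -17, -11 → -19.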